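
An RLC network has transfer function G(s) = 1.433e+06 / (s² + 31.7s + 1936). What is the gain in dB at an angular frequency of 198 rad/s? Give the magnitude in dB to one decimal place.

31.6 dB

|(j198)² + 31.7(j198) + 1936| = |-37268 + j6276.6| = 3.779e+04
|G(j198)| = 1.433e+06 / 3.779e+04 = 37.917
20 log₁₀(37.917) = 31.58 dB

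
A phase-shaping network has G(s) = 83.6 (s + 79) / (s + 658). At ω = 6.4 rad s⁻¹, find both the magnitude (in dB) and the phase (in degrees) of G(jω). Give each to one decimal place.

|G| = 20.1 dB, ∠G = 4.1°

|j6.4 + 79| = √(6.4² + 79²) = 79.26
|j6.4 + 658| = √(6.4² + 658²) = 658
|G(j6.4)| = 83.6 × 79.26 / 658 = 10.069
20 log₁₀(10.069) = 20.06 dB
∠(j6.4 + 79) = arctan(6.4/79) = 4.63°
∠(j6.4 + 658) = arctan(6.4/658) = 0.56°
∠G(j6.4) = 4.63° − 0.56° = 4.07°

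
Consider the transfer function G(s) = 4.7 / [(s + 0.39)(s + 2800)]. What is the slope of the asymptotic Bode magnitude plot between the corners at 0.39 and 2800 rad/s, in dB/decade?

-20 dB/decade

In this band the factors already past their corner are: pole at 0.39; net slope = -20 dB/decade.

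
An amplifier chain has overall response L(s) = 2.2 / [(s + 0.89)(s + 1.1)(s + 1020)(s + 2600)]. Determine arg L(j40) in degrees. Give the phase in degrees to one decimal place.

∠(j40 + 0.89) = arctan(40/0.89) = 88.73°
∠(j40 + 1.1) = arctan(40/1.1) = 88.42°
∠(j40 + 1020) = arctan(40/1020) = 2.25°
∠(j40 + 2600) = arctan(40/2600) = 0.88°
∠L(j40) = − (88.73° + 88.42° + 2.25° + 0.88°) = -180.28°

-180.3°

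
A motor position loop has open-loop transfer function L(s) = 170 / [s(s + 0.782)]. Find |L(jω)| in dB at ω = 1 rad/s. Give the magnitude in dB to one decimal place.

42.5 dB

|j1 + 0.782| = √(1² + 0.782²) = 1.269
|j1| = 1
|L(j1)| = 170 / (1.269 × 1) = 133.92
20 log₁₀(133.92) = 42.54 dB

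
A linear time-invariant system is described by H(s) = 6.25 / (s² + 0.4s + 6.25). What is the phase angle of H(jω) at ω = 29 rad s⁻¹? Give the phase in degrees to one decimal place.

∠[(j29)² + 0.4(j29) + 6.25] = ∠[-834.75 + j11.6] = 179.20°
∠H(j29) = −179.20° = -179.20°

-179.2°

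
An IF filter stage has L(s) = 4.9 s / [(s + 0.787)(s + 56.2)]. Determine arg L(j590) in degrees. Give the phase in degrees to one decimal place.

∠(j590) = 90.00°
∠(j590 + 0.787) = arctan(590/0.787) = 89.92°
∠(j590 + 56.2) = arctan(590/56.2) = 84.56°
∠L(j590) = 90.00° − (89.92° + 84.56°) = -84.48°

-84.5°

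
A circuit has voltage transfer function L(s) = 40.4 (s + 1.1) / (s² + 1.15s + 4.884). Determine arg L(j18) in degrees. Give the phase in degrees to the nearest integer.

-90 deg

∠(j18 + 1.1) = arctan(18/1.1) = 86.50°
∠[(j18)² + 1.15(j18) + 4.884] = ∠[-319.12 + j20.7] = 176.29°
∠L(j18) = 86.50° − 176.29° = -89.79°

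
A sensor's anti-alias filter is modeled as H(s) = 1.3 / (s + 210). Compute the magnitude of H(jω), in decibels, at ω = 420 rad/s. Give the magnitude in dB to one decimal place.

|j420 + 210| = √(420² + 210²) = 469.6
|H(j420)| = 1.3 / 469.6 = 0.0027685
20 log₁₀(0.0027685) = -51.16 dB

-51.2 dB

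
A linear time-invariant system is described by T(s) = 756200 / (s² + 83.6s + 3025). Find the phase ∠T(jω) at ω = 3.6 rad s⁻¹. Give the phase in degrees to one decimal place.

-5.7°

∠[(j3.6)² + 83.6(j3.6) + 3025] = ∠[3012 + j300.96] = 5.71°
∠T(j3.6) = −5.71° = -5.71°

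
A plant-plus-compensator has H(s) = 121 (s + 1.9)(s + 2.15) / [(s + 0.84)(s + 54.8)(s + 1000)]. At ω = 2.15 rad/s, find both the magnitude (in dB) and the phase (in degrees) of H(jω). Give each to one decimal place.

|H| = -41.6 dB, ∠H = 22.5°

|j2.15 + 1.9| = √(2.15² + 1.9²) = 2.869
|j2.15 + 2.15| = √(2.15² + 2.15²) = 3.041
|j2.15 + 0.84| = √(2.15² + 0.84²) = 2.308
|j2.15 + 54.8| = √(2.15² + 54.8²) = 54.84
|j2.15 + 1000| = √(2.15² + 1000²) = 1000
|H(j2.15)| = 121 × 2.869 × 3.041 / (2.308 × 54.84 × 1000) = 0.0083388
20 log₁₀(0.0083388) = -41.58 dB
∠(j2.15 + 1.9) = arctan(2.15/1.9) = 48.53°
∠(j2.15 + 2.15) = arctan(2.15/2.15) = 45.00°
∠(j2.15 + 0.84) = arctan(2.15/0.84) = 68.66°
∠(j2.15 + 54.8) = arctan(2.15/54.8) = 2.25°
∠(j2.15 + 1000) = arctan(2.15/1000) = 0.12°
∠H(j2.15) = 48.53° + 45.00° − (68.66° + 2.25° + 0.12°) = 22.50°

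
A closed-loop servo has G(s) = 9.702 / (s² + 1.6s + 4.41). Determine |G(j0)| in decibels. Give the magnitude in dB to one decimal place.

6.8 dB

G(0) = 9.702 / 4.41 = 2.2
20 log₁₀(2.2) = 6.85 dB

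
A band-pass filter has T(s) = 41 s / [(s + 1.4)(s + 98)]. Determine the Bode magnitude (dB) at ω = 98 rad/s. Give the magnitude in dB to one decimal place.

|j98| = 98
|j98 + 1.4| = √(98² + 1.4²) = 98.01
|j98 + 98| = √(98² + 98²) = 138.6
|T(j98)| = 41 × 98 / (98.01 × 138.6) = 0.2958
20 log₁₀(0.2958) = -10.58 dB

-10.6 dB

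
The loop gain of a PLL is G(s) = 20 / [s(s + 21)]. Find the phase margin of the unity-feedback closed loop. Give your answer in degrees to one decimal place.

87.4°

Gain crossover: |G(jω)| = 1 at ω ≈ 0.951 rad/s.
∠G(j0.951) = −90° − arctan(0.951/21) ≈ -92.59°
PM = 180° + (-92.59°) = 87.41°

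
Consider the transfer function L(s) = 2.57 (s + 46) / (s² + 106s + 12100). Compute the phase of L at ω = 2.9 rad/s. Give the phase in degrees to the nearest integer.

2°

∠(j2.9 + 46) = arctan(2.9/46) = 3.61°
∠[(j2.9)² + 106(j2.9) + 12100] = ∠[12092 + j307.4] = 1.46°
∠L(j2.9) = 3.61° − 1.46° = 2.15°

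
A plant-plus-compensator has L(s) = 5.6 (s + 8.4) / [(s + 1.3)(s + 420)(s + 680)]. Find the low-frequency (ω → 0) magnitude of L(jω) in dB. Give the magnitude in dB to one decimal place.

L(0) = 5.6 × 8.4 / (1.3 × 420 × 680) = 0.0001267
20 log₁₀(0.0001267) = -77.94 dB

-77.9 dB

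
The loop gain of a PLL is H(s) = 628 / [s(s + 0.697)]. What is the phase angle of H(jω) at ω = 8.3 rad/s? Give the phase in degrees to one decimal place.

-175.2°

∠(j8.3 + 0.697) = arctan(8.3/0.697) = 85.20°
∠(j8.3) = 90.00°
∠H(j8.3) = − (85.20° + 90.00°) = -175.20°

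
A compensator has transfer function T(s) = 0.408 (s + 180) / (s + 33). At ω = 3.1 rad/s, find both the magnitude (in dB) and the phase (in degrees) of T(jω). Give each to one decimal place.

|j3.1 + 180| = √(3.1² + 180²) = 180
|j3.1 + 33| = √(3.1² + 33²) = 33.15
|T(j3.1)| = 0.408 × 180 / 33.15 = 2.216
20 log₁₀(2.216) = 6.91 dB
∠(j3.1 + 180) = arctan(3.1/180) = 0.99°
∠(j3.1 + 33) = arctan(3.1/33) = 5.37°
∠T(j3.1) = 0.99° − 5.37° = -4.38°

|T| = 6.9 dB, ∠T = -4.4°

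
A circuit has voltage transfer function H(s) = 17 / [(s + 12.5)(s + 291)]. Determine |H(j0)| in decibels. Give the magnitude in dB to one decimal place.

-46.6 dB

H(0) = 17 / (12.5 × 291) = 0.0046735
20 log₁₀(0.0046735) = -46.61 dB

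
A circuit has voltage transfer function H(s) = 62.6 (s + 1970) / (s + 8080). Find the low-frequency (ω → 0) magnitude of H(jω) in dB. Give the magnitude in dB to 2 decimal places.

H(0) = 62.6 × 1970 / 8080 = 15.263
20 log₁₀(15.263) = 23.673 dB

23.67 dB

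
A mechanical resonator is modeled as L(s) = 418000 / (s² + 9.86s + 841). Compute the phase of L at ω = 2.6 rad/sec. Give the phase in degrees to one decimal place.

∠[(j2.6)² + 9.86(j2.6) + 841] = ∠[834.24 + j25.636] = 1.76°
∠L(j2.6) = −1.76° = -1.76°

-1.8°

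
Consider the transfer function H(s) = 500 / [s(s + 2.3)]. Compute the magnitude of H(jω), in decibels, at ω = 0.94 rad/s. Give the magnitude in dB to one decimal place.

46.6 dB

|j0.94 + 2.3| = √(0.94² + 2.3²) = 2.485
|j0.94| = 0.94
|H(j0.94)| = 500 / (2.485 × 0.94) = 214.08
20 log₁₀(214.08) = 46.61 dB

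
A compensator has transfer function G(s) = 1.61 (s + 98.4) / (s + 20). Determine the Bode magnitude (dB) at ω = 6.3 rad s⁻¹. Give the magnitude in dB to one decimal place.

17.6 dB

|j6.3 + 98.4| = √(6.3² + 98.4²) = 98.6
|j6.3 + 20| = √(6.3² + 20²) = 20.97
|G(j6.3)| = 1.61 × 98.6 / 20.97 = 7.5707
20 log₁₀(7.5707) = 17.58 dB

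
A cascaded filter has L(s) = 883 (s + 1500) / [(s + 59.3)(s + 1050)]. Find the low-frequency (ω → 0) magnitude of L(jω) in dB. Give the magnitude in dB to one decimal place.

L(0) = 883 × 1500 / (59.3 × 1050) = 21.272
20 log₁₀(21.272) = 26.56 dB

26.6 dB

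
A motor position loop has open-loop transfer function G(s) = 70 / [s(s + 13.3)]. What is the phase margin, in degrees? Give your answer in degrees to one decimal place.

69.6 deg

Gain crossover: |G(jω)| = 1 at ω ≈ 4.93 rad/sec.
∠G(j4.93) = −90° − arctan(4.93/13.3) ≈ -110.36°
PM = 180° + (-110.36°) = 69.64°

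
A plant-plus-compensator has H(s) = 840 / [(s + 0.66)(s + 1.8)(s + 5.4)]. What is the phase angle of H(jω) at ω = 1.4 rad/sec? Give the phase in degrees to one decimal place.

-117.2°

∠(j1.4 + 0.66) = arctan(1.4/0.66) = 64.76°
∠(j1.4 + 1.8) = arctan(1.4/1.8) = 37.87°
∠(j1.4 + 5.4) = arctan(1.4/5.4) = 14.53°
∠H(j1.4) = − (64.76° + 37.87° + 14.53°) = -117.17°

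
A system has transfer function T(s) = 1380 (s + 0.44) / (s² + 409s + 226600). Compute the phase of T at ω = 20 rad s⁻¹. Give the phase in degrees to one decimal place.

∠(j20 + 0.44) = arctan(20/0.44) = 88.74°
∠[(j20)² + 409(j20) + 226600] = ∠[2.262e+05 + j8180] = 2.07°
∠T(j20) = 88.74° − 2.07° = 86.67°

86.7°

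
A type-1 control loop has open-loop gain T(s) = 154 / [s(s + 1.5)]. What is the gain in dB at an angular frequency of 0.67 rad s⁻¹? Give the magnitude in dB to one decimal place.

|j0.67 + 1.5| = √(0.67² + 1.5²) = 1.643
|j0.67| = 0.67
|T(j0.67)| = 154 / (1.643 × 0.67) = 139.91
20 log₁₀(139.91) = 42.92 dB

42.9 dB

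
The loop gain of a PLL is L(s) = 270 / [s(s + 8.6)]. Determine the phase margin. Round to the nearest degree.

29°

Gain crossover: |L(jω)| = 1 at ω ≈ 15.3 rad s⁻¹.
∠L(j15.3) = −90° − arctan(15.3/8.6) ≈ -150.74°
PM = 180° + (-150.74°) = 29.26°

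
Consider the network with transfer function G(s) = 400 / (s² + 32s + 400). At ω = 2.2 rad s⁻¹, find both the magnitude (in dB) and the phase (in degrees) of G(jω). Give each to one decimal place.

|G| = -0.0 dB, ∠G = -10.1°

|(j2.2)² + 32(j2.2) + 400| = |395.16 + j70.4| = 401.4
|G(j2.2)| = 400 / 401.4 = 0.99656
20 log₁₀(0.99656) = -0.03 dB
∠[(j2.2)² + 32(j2.2) + 400] = ∠[395.16 + j70.4] = 10.10°
∠G(j2.2) = −10.10° = -10.10°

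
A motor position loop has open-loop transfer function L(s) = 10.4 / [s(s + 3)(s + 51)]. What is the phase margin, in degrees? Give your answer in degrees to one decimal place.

88.6 deg

Gain crossover: |L(jω)| = 1 at ω ≈ 0.068 rad/s.
∠L(j0.068) = −90° − arctan(0.068/3) − arctan(0.068/51) ≈ -91.37°
PM = 180° + (-91.37°) = 88.63°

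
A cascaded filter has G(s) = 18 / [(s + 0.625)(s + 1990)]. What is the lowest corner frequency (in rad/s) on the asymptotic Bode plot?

0.625 rad/s

Break frequencies occur at each pole and zero magnitude: 0.625 rad/s, 1990 rad/s.
The lowest is 0.625 rad/s.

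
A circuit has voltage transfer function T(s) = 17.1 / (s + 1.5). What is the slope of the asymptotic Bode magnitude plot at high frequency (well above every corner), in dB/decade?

With 0 zeros and 1 pole, the high-frequency asymptotic slope is 20 × (0 − 1) = -20 dB/decade.

-20 dB/decade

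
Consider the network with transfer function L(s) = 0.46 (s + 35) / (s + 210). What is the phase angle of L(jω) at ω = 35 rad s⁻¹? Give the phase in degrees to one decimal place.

35.5 deg

∠(j35 + 35) = arctan(35/35) = 45.00°
∠(j35 + 210) = arctan(35/210) = 9.46°
∠L(j35) = 45.00° − 9.46° = 35.54°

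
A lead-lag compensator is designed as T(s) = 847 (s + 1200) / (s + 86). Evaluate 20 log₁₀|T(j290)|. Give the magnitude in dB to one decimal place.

|j290 + 1200| = √(290² + 1200²) = 1235
|j290 + 86| = √(290² + 86²) = 302.5
|T(j290)| = 847 × 1235 / 302.5 = 3456.9
20 log₁₀(3456.9) = 70.77 dB

70.8 dB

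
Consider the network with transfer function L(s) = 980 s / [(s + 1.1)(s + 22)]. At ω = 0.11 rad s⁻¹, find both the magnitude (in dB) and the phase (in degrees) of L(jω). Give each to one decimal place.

|L| = 12.9 dB, ∠L = 84.0°

|j0.11| = 0.11
|j0.11 + 1.1| = √(0.11² + 1.1²) = 1.105
|j0.11 + 22| = √(0.11² + 22²) = 22
|L(j0.11)| = 980 × 0.11 / (1.105 × 22) = 4.4324
20 log₁₀(4.4324) = 12.93 dB
∠(j0.11) = 90.00°
∠(j0.11 + 1.1) = arctan(0.11/1.1) = 5.71°
∠(j0.11 + 22) = arctan(0.11/22) = 0.29°
∠L(j0.11) = 90.00° − (5.71° + 0.29°) = 84.00°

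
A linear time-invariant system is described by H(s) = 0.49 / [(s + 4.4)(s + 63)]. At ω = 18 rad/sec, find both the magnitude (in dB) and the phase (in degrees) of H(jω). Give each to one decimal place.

|H| = -67.9 dB, ∠H = -92.2°

|j18 + 4.4| = √(18² + 4.4²) = 18.53
|j18 + 63| = √(18² + 63²) = 65.52
|H(j18)| = 0.49 / (18.53 × 65.52) = 0.00040359
20 log₁₀(0.00040359) = -67.88 dB
∠(j18 + 4.4) = arctan(18/4.4) = 76.26°
∠(j18 + 63) = arctan(18/63) = 15.95°
∠H(j18) = − (76.26° + 15.95°) = -92.21°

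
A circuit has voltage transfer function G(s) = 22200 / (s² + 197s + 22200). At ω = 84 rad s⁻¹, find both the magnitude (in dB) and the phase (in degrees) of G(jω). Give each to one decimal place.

|G| = -0.1 dB, ∠G = -47.5°

|(j84)² + 197(j84) + 22200| = |15144 + j16548| = 2.243e+04
|G(j84)| = 22200 / 2.243e+04 = 0.98967
20 log₁₀(0.98967) = -0.09 dB
∠[(j84)² + 197(j84) + 22200] = ∠[15144 + j16548] = 47.54°
∠G(j84) = −47.54° = -47.54°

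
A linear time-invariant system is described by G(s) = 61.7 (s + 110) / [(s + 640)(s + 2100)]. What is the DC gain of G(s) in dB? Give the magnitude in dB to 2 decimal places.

G(0) = 61.7 × 110 / (640 × 2100) = 0.0050499
20 log₁₀(0.0050499) = -45.934 dB

-45.93 dB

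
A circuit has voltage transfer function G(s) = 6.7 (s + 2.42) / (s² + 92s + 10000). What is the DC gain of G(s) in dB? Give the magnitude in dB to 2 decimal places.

G(0) = 6.7 × 2.42 / 10000 = 0.0016214
20 log₁₀(0.0016214) = -55.802 dB

-55.80 dB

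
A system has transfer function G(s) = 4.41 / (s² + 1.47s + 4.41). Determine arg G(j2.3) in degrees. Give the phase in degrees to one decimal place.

∠[(j2.3)² + 1.47(j2.3) + 4.41] = ∠[-0.88 + j3.381] = 104.59°
∠G(j2.3) = −104.59° = -104.59°

-104.6 deg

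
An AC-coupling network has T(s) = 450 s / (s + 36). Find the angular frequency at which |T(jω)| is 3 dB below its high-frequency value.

36 rad/sec

For a single-pole high-pass, the −3 dB point is at the pole: ω = 36 rad/sec.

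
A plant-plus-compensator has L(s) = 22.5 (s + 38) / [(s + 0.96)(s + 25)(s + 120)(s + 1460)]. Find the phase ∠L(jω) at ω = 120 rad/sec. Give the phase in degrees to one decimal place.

-145.0°

∠(j120 + 38) = arctan(120/38) = 72.43°
∠(j120 + 0.96) = arctan(120/0.96) = 89.54°
∠(j120 + 25) = arctan(120/25) = 78.23°
∠(j120 + 120) = arctan(120/120) = 45.00°
∠(j120 + 1460) = arctan(120/1460) = 4.70°
∠L(j120) = 72.43° − (89.54° + 78.23° + 45.00° + 4.70°) = -145.04°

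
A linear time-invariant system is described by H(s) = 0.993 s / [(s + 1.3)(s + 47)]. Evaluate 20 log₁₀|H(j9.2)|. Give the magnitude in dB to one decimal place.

|j9.2| = 9.2
|j9.2 + 1.3| = √(9.2² + 1.3²) = 9.291
|j9.2 + 47| = √(9.2² + 47²) = 47.89
|H(j9.2)| = 0.993 × 9.2 / (9.291 × 47.89) = 0.02053
20 log₁₀(0.02053) = -33.75 dB

-33.8 dB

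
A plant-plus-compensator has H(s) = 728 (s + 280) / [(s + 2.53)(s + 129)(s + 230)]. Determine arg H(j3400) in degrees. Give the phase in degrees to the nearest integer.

∠(j3400 + 280) = arctan(3400/280) = 85.29°
∠(j3400 + 2.53) = arctan(3400/2.53) = 89.96°
∠(j3400 + 129) = arctan(3400/129) = 87.83°
∠(j3400 + 230) = arctan(3400/230) = 86.13°
∠H(j3400) = 85.29° − (89.96° + 87.83° + 86.13°) = -178.62°

-179°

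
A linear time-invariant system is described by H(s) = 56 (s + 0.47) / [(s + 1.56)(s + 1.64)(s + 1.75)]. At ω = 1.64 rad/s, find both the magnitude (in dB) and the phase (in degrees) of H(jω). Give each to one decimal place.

|H| = 17.6 dB, ∠H = -60.6°

|j1.64 + 0.47| = √(1.64² + 0.47²) = 1.706
|j1.64 + 1.56| = √(1.64² + 1.56²) = 2.263
|j1.64 + 1.64| = √(1.64² + 1.64²) = 2.319
|j1.64 + 1.75| = √(1.64² + 1.75²) = 2.398
|H(j1.64)| = 56 × 1.706 / (2.263 × 2.319 × 2.398) = 7.588
20 log₁₀(7.588) = 17.60 dB
∠(j1.64 + 0.47) = arctan(1.64/0.47) = 74.01°
∠(j1.64 + 1.56) = arctan(1.64/1.56) = 46.43°
∠(j1.64 + 1.64) = arctan(1.64/1.64) = 45.00°
∠(j1.64 + 1.75) = arctan(1.64/1.75) = 43.14°
∠H(j1.64) = 74.01° − (46.43° + 45.00° + 43.14°) = -60.57°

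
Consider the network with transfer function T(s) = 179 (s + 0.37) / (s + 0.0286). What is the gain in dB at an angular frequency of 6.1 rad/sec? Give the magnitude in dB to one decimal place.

45.1 dB

|j6.1 + 0.37| = √(6.1² + 0.37²) = 6.111
|j6.1 + 0.0286| = √(6.1² + 0.0286²) = 6.1
|T(j6.1)| = 179 × 6.111 / 6.1 = 179.33
20 log₁₀(179.33) = 45.07 dB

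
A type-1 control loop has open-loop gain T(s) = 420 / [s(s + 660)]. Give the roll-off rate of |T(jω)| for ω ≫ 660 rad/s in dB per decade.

-40 dB/decade

With 0 zeros and 2 poles, the high-frequency asymptotic slope is 20 × (0 − 2) = -40 dB/decade.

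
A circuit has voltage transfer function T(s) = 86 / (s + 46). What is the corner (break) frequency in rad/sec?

46 rad/sec

The single real pole at s = −46 gives a corner at ω = 46 rad/sec.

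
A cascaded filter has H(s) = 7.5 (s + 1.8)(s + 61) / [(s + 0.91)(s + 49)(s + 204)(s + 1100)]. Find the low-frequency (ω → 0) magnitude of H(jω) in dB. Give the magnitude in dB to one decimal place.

H(0) = 7.5 × 1.8 × 61 / (0.91 × 49 × 204 × 1100) = 8.2301e-05
20 log₁₀(8.2301e-05) = -81.69 dB

-81.7 dB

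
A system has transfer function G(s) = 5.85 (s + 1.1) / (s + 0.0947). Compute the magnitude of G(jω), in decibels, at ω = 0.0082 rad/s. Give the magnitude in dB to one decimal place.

|j0.0082 + 1.1| = √(0.0082² + 1.1²) = 1.1
|j0.0082 + 0.0947| = √(0.0082² + 0.0947²) = 0.09505
|G(j0.0082)| = 5.85 × 1.1 / 0.09505 = 67.7
20 log₁₀(67.7) = 36.61 dB

36.6 dB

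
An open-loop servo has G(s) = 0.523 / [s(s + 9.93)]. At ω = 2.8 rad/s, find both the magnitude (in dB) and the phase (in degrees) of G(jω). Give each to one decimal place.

|j2.8 + 9.93| = √(2.8² + 9.93²) = 10.32
|j2.8| = 2.8
|G(j2.8)| = 0.523 / (10.32 × 2.8) = 0.018104
20 log₁₀(0.018104) = -34.84 dB
∠(j2.8 + 9.93) = arctan(2.8/9.93) = 15.75°
∠(j2.8) = 90.00°
∠G(j2.8) = − (15.75° + 90.00°) = -105.75°

|G| = -34.8 dB, ∠G = -105.7°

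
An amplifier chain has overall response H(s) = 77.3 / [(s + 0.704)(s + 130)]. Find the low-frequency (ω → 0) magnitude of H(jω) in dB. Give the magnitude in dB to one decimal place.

-1.5 dB

H(0) = 77.3 / (0.704 × 130) = 0.84462
20 log₁₀(0.84462) = -1.47 dB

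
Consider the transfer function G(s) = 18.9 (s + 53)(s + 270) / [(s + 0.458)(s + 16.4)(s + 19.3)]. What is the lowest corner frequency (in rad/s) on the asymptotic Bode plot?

Break frequencies occur at each pole and zero magnitude: 0.458 rad/s, 16.4 rad/s, 19.3 rad/s, 53 rad/s, 270 rad/s.
The lowest is 0.458 rad/s.

0.458 rad/s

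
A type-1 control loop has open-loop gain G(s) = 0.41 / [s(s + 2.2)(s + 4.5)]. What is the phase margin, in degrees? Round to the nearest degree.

Gain crossover: |G(jω)| = 1 at ω ≈ 0.0414 rad s⁻¹.
∠G(j0.0414) = −90° − arctan(0.0414/2.2) − arctan(0.0414/4.5) ≈ -91.61°
PM = 180° + (-91.61°) = 88.39°

88 deg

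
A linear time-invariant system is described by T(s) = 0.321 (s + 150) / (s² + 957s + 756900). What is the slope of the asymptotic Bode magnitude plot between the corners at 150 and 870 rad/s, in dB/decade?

20 dB/decade

In this band the factors already past their corner are: zero at 150; net slope = 20 dB/decade.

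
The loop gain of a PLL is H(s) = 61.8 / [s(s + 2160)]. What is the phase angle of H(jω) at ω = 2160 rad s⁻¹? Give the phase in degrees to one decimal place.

∠(j2160 + 2160) = arctan(2160/2160) = 45.00°
∠(j2160) = 90.00°
∠H(j2160) = − (45.00° + 90.00°) = -135.00°

-135.0°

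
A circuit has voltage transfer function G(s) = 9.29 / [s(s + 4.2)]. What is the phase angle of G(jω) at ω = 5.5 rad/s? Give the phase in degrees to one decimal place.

-142.6°

∠(j5.5 + 4.2) = arctan(5.5/4.2) = 52.63°
∠(j5.5) = 90.00°
∠G(j5.5) = − (52.63° + 90.00°) = -142.63°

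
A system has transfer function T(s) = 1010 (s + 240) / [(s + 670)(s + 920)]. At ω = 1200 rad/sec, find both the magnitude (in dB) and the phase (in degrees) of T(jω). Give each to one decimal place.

|T| = -4.5 dB, ∠T = -34.7°

|j1200 + 240| = √(1200² + 240²) = 1224
|j1200 + 670| = √(1200² + 670²) = 1374
|j1200 + 920| = √(1200² + 920²) = 1512
|T(j1200)| = 1010 × 1224 / (1374 × 1512) = 0.59476
20 log₁₀(0.59476) = -4.51 dB
∠(j1200 + 240) = arctan(1200/240) = 78.69°
∠(j1200 + 670) = arctan(1200/670) = 60.82°
∠(j1200 + 920) = arctan(1200/920) = 52.52°
∠T(j1200) = 78.69° − (60.82° + 52.52°) = -34.66°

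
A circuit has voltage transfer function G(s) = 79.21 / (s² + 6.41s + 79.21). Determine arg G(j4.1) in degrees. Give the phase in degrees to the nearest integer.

-23 deg

∠[(j4.1)² + 6.41(j4.1) + 79.21] = ∠[62.4 + j26.281] = 22.84°
∠G(j4.1) = −22.84° = -22.84°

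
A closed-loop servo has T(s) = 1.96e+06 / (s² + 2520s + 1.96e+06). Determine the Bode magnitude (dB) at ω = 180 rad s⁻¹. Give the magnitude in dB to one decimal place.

|(j180)² + 2520(j180) + 1.96e+06| = |1.9276e+06 + j4.536e+05| = 1.98e+06
|T(j180)| = 1.96e+06 / 1.98e+06 = 0.98977
20 log₁₀(0.98977) = -0.09 dB

-0.1 dB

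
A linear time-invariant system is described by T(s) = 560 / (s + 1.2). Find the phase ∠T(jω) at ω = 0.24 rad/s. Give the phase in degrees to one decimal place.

-11.3 deg

∠(j0.24 + 1.2) = arctan(0.24/1.2) = 11.31°
∠T(j0.24) = −11.31° = -11.31°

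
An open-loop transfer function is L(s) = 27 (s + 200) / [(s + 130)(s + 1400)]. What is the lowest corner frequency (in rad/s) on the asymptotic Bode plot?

Break frequencies occur at each pole and zero magnitude: 130 rad/s, 200 rad/s, 1400 rad/s.
The lowest is 130 rad/s.

130 rad/s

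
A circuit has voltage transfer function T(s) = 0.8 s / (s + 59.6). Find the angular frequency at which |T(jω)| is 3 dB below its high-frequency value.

For a single-pole high-pass, the −3 dB point is at the pole: ω = 59.6 rad s⁻¹.

59.6 rad s⁻¹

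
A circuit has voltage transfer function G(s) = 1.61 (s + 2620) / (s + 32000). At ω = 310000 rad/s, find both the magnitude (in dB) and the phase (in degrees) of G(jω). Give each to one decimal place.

|G| = 4.1 dB, ∠G = 5.4°

|j310000 + 2620| = √(310000² + 2620²) = 3.1e+05
|j310000 + 32000| = √(310000² + 32000²) = 3.116e+05
|G(j310000)| = 1.61 × 3.1e+05 / 3.116e+05 = 1.6015
20 log₁₀(1.6015) = 4.09 dB
∠(j310000 + 2620) = arctan(310000/2620) = 89.52°
∠(j310000 + 32000) = arctan(310000/32000) = 84.11°
∠G(j310000) = 89.52° − 84.11° = 5.41°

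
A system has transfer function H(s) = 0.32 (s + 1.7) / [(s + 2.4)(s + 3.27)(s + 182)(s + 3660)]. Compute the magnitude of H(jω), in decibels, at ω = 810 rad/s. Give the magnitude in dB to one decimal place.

|j810 + 1.7| = √(810² + 1.7²) = 810
|j810 + 2.4| = √(810² + 2.4²) = 810
|j810 + 3.27| = √(810² + 3.27²) = 810
|j810 + 182| = √(810² + 182²) = 830.2
|j810 + 3660| = √(810² + 3660²) = 3749
|H(j810)| = 0.32 × 810 / (810 × 810 × 830.2 × 3749) = 1.2695e-10
20 log₁₀(1.2695e-10) = -197.93 dB

-197.9 dB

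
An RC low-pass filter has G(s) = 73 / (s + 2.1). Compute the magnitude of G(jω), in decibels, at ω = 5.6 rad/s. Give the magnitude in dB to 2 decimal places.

|j5.6 + 2.1| = √(5.6² + 2.1²) = 5.981
|G(j5.6)| = 73 / 5.981 = 12.206
20 log₁₀(12.206) = 21.731 dB

21.73 dB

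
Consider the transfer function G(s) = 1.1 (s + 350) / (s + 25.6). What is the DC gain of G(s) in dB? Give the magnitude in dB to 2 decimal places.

G(0) = 1.1 × 350 / 25.6 = 15.039
20 log₁₀(15.039) = 23.544 dB

23.54 dB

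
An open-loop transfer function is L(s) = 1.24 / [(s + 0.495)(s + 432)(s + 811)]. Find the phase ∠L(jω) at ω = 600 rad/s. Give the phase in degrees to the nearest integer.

-181°

∠(j600 + 0.495) = arctan(600/0.495) = 89.95°
∠(j600 + 432) = arctan(600/432) = 54.25°
∠(j600 + 811) = arctan(600/811) = 36.50°
∠L(j600) = − (89.95° + 54.25° + 36.50°) = -180.69°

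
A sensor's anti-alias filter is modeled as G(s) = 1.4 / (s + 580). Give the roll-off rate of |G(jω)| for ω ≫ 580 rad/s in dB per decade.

With 0 zeros and 1 pole, the high-frequency asymptotic slope is 20 × (0 − 1) = -20 dB/decade.

-20 dB/decade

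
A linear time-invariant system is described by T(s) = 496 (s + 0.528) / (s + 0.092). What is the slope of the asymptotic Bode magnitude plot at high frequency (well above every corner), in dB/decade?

With 1 zero and 1 pole, the high-frequency asymptotic slope is 20 × (1 − 1) = 0 dB/decade.

0 dB/decade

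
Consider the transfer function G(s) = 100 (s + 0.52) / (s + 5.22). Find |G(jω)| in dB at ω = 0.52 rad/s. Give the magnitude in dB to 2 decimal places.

22.93 dB

|j0.52 + 0.52| = √(0.52² + 0.52²) = 0.7354
|j0.52 + 5.22| = √(0.52² + 5.22²) = 5.246
|G(j0.52)| = 100 × 0.7354 / 5.246 = 14.019
20 log₁₀(14.019) = 22.934 dB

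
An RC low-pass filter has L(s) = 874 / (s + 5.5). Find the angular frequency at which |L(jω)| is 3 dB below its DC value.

For a single-pole low-pass, the −3 dB point is at the pole: ω = 5.5 rad s⁻¹.

5.5 rad s⁻¹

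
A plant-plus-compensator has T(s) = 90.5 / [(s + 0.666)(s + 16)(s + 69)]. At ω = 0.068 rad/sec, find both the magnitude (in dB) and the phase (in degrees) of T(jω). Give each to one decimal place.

|T| = -18.2 dB, ∠T = -6.1°

|j0.068 + 0.666| = √(0.068² + 0.666²) = 0.6695
|j0.068 + 16| = √(0.068² + 16²) = 16
|j0.068 + 69| = √(0.068² + 69²) = 69
|T(j0.068)| = 90.5 / (0.6695 × 16 × 69) = 0.12245
20 log₁₀(0.12245) = -18.24 dB
∠(j0.068 + 0.666) = arctan(0.068/0.666) = 5.83°
∠(j0.068 + 16) = arctan(0.068/16) = 0.24°
∠(j0.068 + 69) = arctan(0.068/69) = 0.06°
∠T(j0.068) = − (5.83° + 0.24° + 0.06°) = -6.13°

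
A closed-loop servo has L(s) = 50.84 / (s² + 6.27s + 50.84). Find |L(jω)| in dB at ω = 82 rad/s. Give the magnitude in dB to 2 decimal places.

|(j82)² + 6.27(j82) + 50.84| = |-6673.2 + j514.14| = 6693
|L(j82)| = 50.84 / 6693 = 0.0075961
20 log₁₀(0.0075961) = -42.388 dB

-42.39 dB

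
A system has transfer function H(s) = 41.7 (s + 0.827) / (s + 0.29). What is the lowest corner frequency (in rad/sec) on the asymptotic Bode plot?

0.29 rad/sec

Break frequencies occur at each pole and zero magnitude: 0.29 rad/sec, 0.827 rad/sec.
The lowest is 0.29 rad/sec.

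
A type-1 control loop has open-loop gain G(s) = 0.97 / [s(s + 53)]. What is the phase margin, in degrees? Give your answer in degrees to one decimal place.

Gain crossover: |G(jω)| = 1 at ω ≈ 0.0183 rad/sec.
∠G(j0.0183) = −90° − arctan(0.0183/53) ≈ -90.02°
PM = 180° + (-90.02°) = 89.98°

90.0°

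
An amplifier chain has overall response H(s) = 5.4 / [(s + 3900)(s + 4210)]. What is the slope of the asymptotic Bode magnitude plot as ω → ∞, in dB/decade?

With 0 zeros and 2 poles, the high-frequency asymptotic slope is 20 × (0 − 2) = -40 dB/decade.

-40 dB/decade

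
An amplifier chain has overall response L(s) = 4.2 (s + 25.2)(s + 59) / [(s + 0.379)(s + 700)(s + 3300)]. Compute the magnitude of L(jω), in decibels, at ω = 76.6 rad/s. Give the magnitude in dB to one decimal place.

-74.7 dB

|j76.6 + 25.2| = √(76.6² + 25.2²) = 80.64
|j76.6 + 59| = √(76.6² + 59²) = 96.69
|j76.6 + 0.379| = √(76.6² + 0.379²) = 76.6
|j76.6 + 700| = √(76.6² + 700²) = 704.2
|j76.6 + 3300| = √(76.6² + 3300²) = 3301
|L(j76.6)| = 4.2 × 80.64 × 96.69 / (76.6 × 704.2 × 3301) = 0.00018392
20 log₁₀(0.00018392) = -74.71 dB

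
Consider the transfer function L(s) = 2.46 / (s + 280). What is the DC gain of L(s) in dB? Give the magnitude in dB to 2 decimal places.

L(0) = 2.46 / 280 = 0.0087857
20 log₁₀(0.0087857) = -41.124 dB

-41.12 dB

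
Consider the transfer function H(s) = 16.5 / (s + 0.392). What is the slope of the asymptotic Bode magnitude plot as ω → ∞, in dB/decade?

-20 dB/decade

With 0 zeros and 1 pole, the high-frequency asymptotic slope is 20 × (0 − 1) = -20 dB/decade.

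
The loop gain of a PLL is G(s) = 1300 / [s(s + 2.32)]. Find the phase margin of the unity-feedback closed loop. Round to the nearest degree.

4°

Gain crossover: |G(jω)| = 1 at ω ≈ 36 rad s⁻¹.
∠G(j36) = −90° − arctan(36/2.32) ≈ -176.31°
PM = 180° + (-176.31°) = 3.69°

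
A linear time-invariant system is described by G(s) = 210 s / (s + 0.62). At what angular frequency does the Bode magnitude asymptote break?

The single real pole at s = −0.62 gives a corner at ω = 0.62 rad/s.

0.62 rad/s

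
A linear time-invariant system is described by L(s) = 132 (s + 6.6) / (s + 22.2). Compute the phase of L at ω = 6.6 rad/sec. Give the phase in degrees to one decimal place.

∠(j6.6 + 6.6) = arctan(6.6/6.6) = 45.00°
∠(j6.6 + 22.2) = arctan(6.6/22.2) = 16.56°
∠L(j6.6) = 45.00° − 16.56° = 28.44°

28.4°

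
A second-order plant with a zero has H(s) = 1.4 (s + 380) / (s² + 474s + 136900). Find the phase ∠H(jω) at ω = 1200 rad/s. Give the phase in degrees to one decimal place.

-84.0°

∠(j1200 + 380) = arctan(1200/380) = 72.43°
∠[(j1200)² + 474(j1200) + 136900] = ∠[-1.3031e+06 + j5.688e+05] = 156.42°
∠H(j1200) = 72.43° − 156.42° = -83.99°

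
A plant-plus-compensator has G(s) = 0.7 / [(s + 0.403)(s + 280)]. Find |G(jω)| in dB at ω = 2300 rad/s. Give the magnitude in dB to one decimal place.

-137.6 dB

|j2300 + 0.403| = √(2300² + 0.403²) = 2300
|j2300 + 280| = √(2300² + 280²) = 2317
|G(j2300)| = 0.7 / (2300 × 2317) = 1.3136e-07
20 log₁₀(1.3136e-07) = -137.63 dB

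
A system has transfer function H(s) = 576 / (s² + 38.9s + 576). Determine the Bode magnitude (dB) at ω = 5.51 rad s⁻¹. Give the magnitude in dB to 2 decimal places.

|(j5.51)² + 38.9(j5.51) + 576| = |545.64 + j214.34| = 586.2
|H(j5.51)| = 576 / 586.2 = 0.98255
20 log₁₀(0.98255) = -0.153 dB

-0.15 dB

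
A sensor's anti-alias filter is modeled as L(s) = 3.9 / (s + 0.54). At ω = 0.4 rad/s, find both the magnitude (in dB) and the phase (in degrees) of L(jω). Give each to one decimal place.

|j0.4 + 0.54| = √(0.4² + 0.54²) = 0.672
|L(j0.4)| = 3.9 / 0.672 = 5.8035
20 log₁₀(5.8035) = 15.27 dB
∠(j0.4 + 0.54) = arctan(0.4/0.54) = 36.53°
∠L(j0.4) = −36.53° = -36.53°

|L| = 15.3 dB, ∠L = -36.5°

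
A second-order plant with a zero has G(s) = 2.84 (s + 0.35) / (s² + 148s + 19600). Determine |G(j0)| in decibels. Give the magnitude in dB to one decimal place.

G(0) = 2.84 × 0.35 / 19600 = 5.0714e-05
20 log₁₀(5.0714e-05) = -85.90 dB

-85.9 dB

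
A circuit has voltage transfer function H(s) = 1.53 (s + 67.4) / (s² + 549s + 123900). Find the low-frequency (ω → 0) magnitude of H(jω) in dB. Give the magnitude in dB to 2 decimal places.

H(0) = 1.53 × 67.4 / 123900 = 0.0008323
20 log₁₀(0.0008323) = -61.594 dB

-61.59 dB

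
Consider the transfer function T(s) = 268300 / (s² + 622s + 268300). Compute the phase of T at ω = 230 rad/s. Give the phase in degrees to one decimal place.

-33.6°

∠[(j230)² + 622(j230) + 268300] = ∠[2.154e+05 + j1.4306e+05] = 33.59°
∠T(j230) = −33.59° = -33.59°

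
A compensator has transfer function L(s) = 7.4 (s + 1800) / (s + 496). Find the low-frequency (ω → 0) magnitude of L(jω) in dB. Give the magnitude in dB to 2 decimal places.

L(0) = 7.4 × 1800 / 496 = 26.855
20 log₁₀(26.855) = 28.580 dB

28.58 dB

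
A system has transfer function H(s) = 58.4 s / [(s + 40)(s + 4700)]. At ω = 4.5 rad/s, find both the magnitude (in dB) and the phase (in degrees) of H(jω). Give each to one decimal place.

|j4.5| = 4.5
|j4.5 + 40| = √(4.5² + 40²) = 40.25
|j4.5 + 4700| = √(4.5² + 4700²) = 4700
|H(j4.5)| = 58.4 × 4.5 / (40.25 × 4700) = 0.0013891
20 log₁₀(0.0013891) = -57.15 dB
∠(j4.5) = 90.00°
∠(j4.5 + 40) = arctan(4.5/40) = 6.42°
∠(j4.5 + 4700) = arctan(4.5/4700) = 0.05°
∠H(j4.5) = 90.00° − (6.42° + 0.05°) = 83.53°

|H| = -57.1 dB, ∠H = 83.5°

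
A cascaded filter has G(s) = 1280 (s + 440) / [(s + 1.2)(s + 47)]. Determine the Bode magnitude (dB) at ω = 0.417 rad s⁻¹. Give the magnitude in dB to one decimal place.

|j0.417 + 440| = √(0.417² + 440²) = 440
|j0.417 + 1.2| = √(0.417² + 1.2²) = 1.27
|j0.417 + 47| = √(0.417² + 47²) = 47
|G(j0.417)| = 1280 × 440 / (1.27 × 47) = 9432.2
20 log₁₀(9432.2) = 79.49 dB

79.5 dB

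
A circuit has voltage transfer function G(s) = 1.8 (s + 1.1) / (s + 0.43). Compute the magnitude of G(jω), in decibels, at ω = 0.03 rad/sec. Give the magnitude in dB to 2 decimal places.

13.25 dB

|j0.03 + 1.1| = √(0.03² + 1.1²) = 1.1
|j0.03 + 0.43| = √(0.03² + 0.43²) = 0.431
|G(j0.03)| = 1.8 × 1.1 / 0.431 = 4.5952
20 log₁₀(4.5952) = 13.246 dB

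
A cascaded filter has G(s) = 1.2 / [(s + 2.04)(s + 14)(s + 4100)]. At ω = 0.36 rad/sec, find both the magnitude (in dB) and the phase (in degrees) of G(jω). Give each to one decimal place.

|j0.36 + 2.04| = √(0.36² + 2.04²) = 2.072
|j0.36 + 14| = √(0.36² + 14²) = 14
|j0.36 + 4100| = √(0.36² + 4100²) = 4100
|G(j0.36)| = 1.2 / (2.072 × 14 × 4100) = 1.0089e-05
20 log₁₀(1.0089e-05) = -99.92 dB
∠(j0.36 + 2.04) = arctan(0.36/2.04) = 10.01°
∠(j0.36 + 14) = arctan(0.36/14) = 1.47°
∠(j0.36 + 4100) = arctan(0.36/4100) = 0.01°
∠G(j0.36) = − (10.01° + 1.47° + 0.01°) = -11.49°

|G| = -99.9 dB, ∠G = -11.5°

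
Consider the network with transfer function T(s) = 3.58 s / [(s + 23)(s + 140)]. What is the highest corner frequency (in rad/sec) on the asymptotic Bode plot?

140 rad/sec

Break frequencies occur at each pole and zero magnitude: 23 rad/sec, 140 rad/sec.
The highest is 140 rad/sec.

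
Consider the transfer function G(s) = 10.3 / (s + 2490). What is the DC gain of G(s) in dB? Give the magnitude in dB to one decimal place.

-47.7 dB

G(0) = 10.3 / 2490 = 0.0041365
20 log₁₀(0.0041365) = -47.67 dB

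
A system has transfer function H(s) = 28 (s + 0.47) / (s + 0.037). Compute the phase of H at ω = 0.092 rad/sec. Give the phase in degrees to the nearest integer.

-57 deg

∠(j0.092 + 0.47) = arctan(0.092/0.47) = 11.08°
∠(j0.092 + 0.037) = arctan(0.092/0.037) = 68.09°
∠H(j0.092) = 11.08° − 68.09° = -57.02°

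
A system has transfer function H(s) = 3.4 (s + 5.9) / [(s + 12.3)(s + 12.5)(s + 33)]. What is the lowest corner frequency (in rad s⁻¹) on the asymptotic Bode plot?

Break frequencies occur at each pole and zero magnitude: 5.9 rad s⁻¹, 12.3 rad s⁻¹, 12.5 rad s⁻¹, 33 rad s⁻¹.
The lowest is 5.9 rad s⁻¹.

5.9 rad s⁻¹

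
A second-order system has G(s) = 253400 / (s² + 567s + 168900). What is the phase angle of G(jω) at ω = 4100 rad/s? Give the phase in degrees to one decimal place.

-172.0°

∠[(j4100)² + 567(j4100) + 168900] = ∠[-1.6641e+07 + j2.3247e+06] = 172.05°
∠G(j4100) = −172.05° = -172.05°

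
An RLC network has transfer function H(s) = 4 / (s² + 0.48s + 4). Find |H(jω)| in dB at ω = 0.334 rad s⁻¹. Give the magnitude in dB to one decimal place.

|(j0.334)² + 0.48(j0.334) + 4| = |3.8884 + j0.16032| = 3.892
|H(j0.334)| = 4 / 3.892 = 1.0278
20 log₁₀(1.0278) = 0.24 dB

0.2 dB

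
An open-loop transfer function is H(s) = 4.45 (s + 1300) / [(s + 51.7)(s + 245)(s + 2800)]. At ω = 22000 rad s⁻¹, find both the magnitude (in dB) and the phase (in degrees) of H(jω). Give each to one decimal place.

|j22000 + 1300| = √(22000² + 1300²) = 2.204e+04
|j22000 + 51.7| = √(22000² + 51.7²) = 2.2e+04
|j22000 + 245| = √(22000² + 245²) = 2.2e+04
|j22000 + 2800| = √(22000² + 2800²) = 2.218e+04
|H(j22000)| = 4.45 × 2.204e+04 / (2.2e+04 × 2.2e+04 × 2.218e+04) = 9.136e-09
20 log₁₀(9.136e-09) = -160.78 dB
∠(j22000 + 1300) = arctan(22000/1300) = 86.62°
∠(j22000 + 51.7) = arctan(22000/51.7) = 89.87°
∠(j22000 + 245) = arctan(22000/245) = 89.36°
∠(j22000 + 2800) = arctan(22000/2800) = 82.75°
∠H(j22000) = 86.62° − (89.87° + 89.36° + 82.75°) = -175.36°

|H| = -160.8 dB, ∠H = -175.4 deg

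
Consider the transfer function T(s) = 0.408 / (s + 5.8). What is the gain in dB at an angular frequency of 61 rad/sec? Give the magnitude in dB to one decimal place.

|j61 + 5.8| = √(61² + 5.8²) = 61.28
|T(j61)| = 0.408 / 61.28 = 0.0066585
20 log₁₀(0.0066585) = -43.53 dB

-43.5 dB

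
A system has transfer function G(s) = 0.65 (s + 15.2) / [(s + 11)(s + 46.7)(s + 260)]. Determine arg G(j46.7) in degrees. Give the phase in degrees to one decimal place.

∠(j46.7 + 15.2) = arctan(46.7/15.2) = 71.97°
∠(j46.7 + 11) = arctan(46.7/11) = 76.75°
∠(j46.7 + 46.7) = arctan(46.7/46.7) = 45.00°
∠(j46.7 + 260) = arctan(46.7/260) = 10.18°
∠G(j46.7) = 71.97° − (76.75° + 45.00° + 10.18°) = -59.96°

-60.0 deg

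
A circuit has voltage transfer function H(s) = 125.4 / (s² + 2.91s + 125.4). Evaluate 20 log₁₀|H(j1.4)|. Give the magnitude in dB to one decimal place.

|(j1.4)² + 2.91(j1.4) + 125.4| = |123.44 + j4.074| = 123.5
|H(j1.4)| = 125.4 / 123.5 = 1.0153
20 log₁₀(1.0153) = 0.13 dB

0.1 dB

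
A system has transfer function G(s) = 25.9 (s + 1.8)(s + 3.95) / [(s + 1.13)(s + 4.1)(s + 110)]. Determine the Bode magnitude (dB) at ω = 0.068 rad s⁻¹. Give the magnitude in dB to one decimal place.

-8.9 dB

|j0.068 + 1.8| = √(0.068² + 1.8²) = 1.801
|j0.068 + 3.95| = √(0.068² + 3.95²) = 3.951
|j0.068 + 1.13| = √(0.068² + 1.13²) = 1.132
|j0.068 + 4.1| = √(0.068² + 4.1²) = 4.101
|j0.068 + 110| = √(0.068² + 110²) = 110
|G(j0.068)| = 25.9 × 1.801 × 3.951 / (1.132 × 4.101 × 110) = 0.36095
20 log₁₀(0.36095) = -8.85 dB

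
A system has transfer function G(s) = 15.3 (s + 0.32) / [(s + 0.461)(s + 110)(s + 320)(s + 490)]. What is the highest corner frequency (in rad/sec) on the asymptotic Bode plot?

490 rad/sec

Break frequencies occur at each pole and zero magnitude: 0.32 rad/sec, 0.461 rad/sec, 110 rad/sec, 320 rad/sec, 490 rad/sec.
The highest is 490 rad/sec.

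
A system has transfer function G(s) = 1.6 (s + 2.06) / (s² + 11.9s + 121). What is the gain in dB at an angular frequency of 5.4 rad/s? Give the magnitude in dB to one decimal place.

-21.7 dB

|j5.4 + 2.06| = √(5.4² + 2.06²) = 5.78
|(j5.4)² + 11.9(j5.4) + 121| = |91.84 + j64.26| = 112.1
|G(j5.4)| = 1.6 × 5.78 / 112.1 = 0.0825
20 log₁₀(0.0825) = -21.67 dB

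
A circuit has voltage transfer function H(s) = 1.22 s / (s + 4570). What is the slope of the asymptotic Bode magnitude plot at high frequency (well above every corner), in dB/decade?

0 dB/decade

With 1 zero and 1 pole, the high-frequency asymptotic slope is 20 × (1 − 1) = 0 dB/decade.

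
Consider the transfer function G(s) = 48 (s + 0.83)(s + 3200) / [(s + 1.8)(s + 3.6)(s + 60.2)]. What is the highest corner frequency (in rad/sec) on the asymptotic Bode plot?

3200 rad/sec

Break frequencies occur at each pole and zero magnitude: 0.83 rad/sec, 1.8 rad/sec, 3.6 rad/sec, 60.2 rad/sec, 3200 rad/sec.
The highest is 3200 rad/sec.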